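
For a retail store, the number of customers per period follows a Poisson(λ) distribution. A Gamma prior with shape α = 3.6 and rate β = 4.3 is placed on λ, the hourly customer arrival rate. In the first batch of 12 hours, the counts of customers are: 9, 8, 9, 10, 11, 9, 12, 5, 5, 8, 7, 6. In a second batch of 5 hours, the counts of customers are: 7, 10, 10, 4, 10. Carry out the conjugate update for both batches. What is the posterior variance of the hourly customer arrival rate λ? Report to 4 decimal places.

With a Gamma(shape α, rate β) prior, the Poisson likelihood is conjugate: the posterior is Gamma(α + ΣXᵢ, β + n).
Batch 1: sum of counts S = 99 over n = 12 hours.
After batch 1: Gamma(α+S, β+n) = Gamma(3.6+99, 4.3+12) = Gamma(102.6, 16.3).
Batch 2: sum of counts S = 41 over n = 5 hours.
After batch 2: Gamma(α+S, β+n) = Gamma(102.6+41, 16.3+5) = Gamma(143.6, 21.3).
Var = α/β² = 143.6/21.3² = 0.3165.

0.3165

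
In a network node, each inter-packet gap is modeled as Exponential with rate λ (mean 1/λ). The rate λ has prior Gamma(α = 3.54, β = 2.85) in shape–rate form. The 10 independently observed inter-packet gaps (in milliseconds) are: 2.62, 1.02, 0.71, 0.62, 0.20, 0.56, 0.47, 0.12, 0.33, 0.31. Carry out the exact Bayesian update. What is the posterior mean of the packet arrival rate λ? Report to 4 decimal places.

With a Gamma(shape α, rate β) prior on the exponential rate λ, the posterior after n observations with total T = Σxᵢ is Gamma(α+n, β+T).
Sum of observations T = 6.96 milliseconds; n = 10.
Posterior: Gamma(3.54+10, 2.85+6.96) = Gamma(13.54, 9.81).
Posterior mean of λ = α/β = 13.54/9.81 = 1.3802.

1.3802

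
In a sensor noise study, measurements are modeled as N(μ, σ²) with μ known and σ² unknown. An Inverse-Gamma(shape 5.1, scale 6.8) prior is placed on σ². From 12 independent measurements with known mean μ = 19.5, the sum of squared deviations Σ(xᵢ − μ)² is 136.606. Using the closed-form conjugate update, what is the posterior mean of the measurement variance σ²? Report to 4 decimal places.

With known mean μ and an Inverse-Gamma(α, β) prior on σ², the Normal likelihood is conjugate: posterior is Inv-Gamma(α + n/2, β + Σ(xᵢ−μ)²/2).
Posterior: Inv-Gamma(5.1 + 12/2, 6.8 + 136.606/2) = Inv-Gamma(11.10, 75.1030).
E[σ²|data] = β/(α−1) = 75.1030/10.10 = 7.4359.

7.4359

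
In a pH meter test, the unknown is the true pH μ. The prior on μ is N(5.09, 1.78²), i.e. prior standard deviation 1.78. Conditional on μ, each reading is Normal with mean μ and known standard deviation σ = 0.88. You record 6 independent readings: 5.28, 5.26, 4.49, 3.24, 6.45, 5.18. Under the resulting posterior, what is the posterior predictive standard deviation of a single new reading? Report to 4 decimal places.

0.9478

For Normal data with known variance σ², a Normal(μ₀, σ₀²) prior on μ is conjugate. Posterior precision = 1/σ₀² + n/σ²; posterior mean is the precision-weighted average of μ₀ and x̄.
σ₀² = 1.78² = 3.1684, σ² = 0.88² = 0.7744; σ² + n·σ₀² = 0.7744 + 6·3.1684 = 19.7848.
Posterior precision = 1/σ₀² + n/σ² = 1/3.1684 + 6/0.7744 = (σ² + n·σ₀²)/(σ₀²σ²) = 19.7848/(3.1684·0.7744); posterior variance σₙ² = σ₀²σ²/(σ² + n·σ₀²) = 3.1684·0.7744/19.7848 = 0.124015.
Predictive variance for one new observation = σₙ² + σ² = 3.1684·0.7744/19.7848 + 0.7744 = σ²·(σ₀² + 19.7848)/19.7848 = 0.7744·22.9532/19.7848 = 0.898415; SD = √(0.7744·22.9532/19.7848) = 0.9478.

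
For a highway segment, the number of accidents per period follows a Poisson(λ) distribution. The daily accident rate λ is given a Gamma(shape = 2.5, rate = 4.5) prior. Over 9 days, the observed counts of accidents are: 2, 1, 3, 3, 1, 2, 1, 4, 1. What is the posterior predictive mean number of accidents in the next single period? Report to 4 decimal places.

1.5185

With a Gamma(shape α, rate β) prior, the Poisson likelihood is conjugate: the posterior is Gamma(α + ΣXᵢ, β + n).
Sum of counts S = 18 over n = 9 days.
Posterior: Gamma(α+S, β+n) = Gamma(2.5+18, 4.5+9) = Gamma(20.5, 13.5).
The predictive distribution for one future period is NegBinom with mean α/β = 1.5185.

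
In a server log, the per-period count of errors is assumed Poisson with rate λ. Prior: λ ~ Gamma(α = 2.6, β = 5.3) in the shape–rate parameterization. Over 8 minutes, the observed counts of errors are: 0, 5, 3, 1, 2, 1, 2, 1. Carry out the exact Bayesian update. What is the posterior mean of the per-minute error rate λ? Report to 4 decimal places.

With a Gamma(shape α, rate β) prior, the Poisson likelihood is conjugate: the posterior is Gamma(α + ΣXᵢ, β + n).
Sum of counts S = 15 over n = 8 minutes.
Posterior: Gamma(α+S, β+n) = Gamma(2.6+15, 5.3+8) = Gamma(17.6, 13.3).
Posterior mean = α/β = 17.6/13.3 = 1.3233.

1.3233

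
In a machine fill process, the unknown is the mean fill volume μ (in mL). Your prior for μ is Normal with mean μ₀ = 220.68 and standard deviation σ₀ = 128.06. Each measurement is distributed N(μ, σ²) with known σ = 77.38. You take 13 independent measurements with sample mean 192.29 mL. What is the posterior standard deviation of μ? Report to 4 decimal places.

For Normal data with known variance σ², a Normal(μ₀, σ₀²) prior on μ is conjugate. Posterior precision = 1/σ₀² + n/σ²; posterior mean is the precision-weighted average of μ₀ and x̄.
σ₀² = 128.06² = 16399.3636, σ² = 77.38² = 5987.6644; σ² + n·σ₀² = 5987.6644 + 13·16399.3636 = 219179.3912.
Posterior precision = 1/σ₀² + n/σ² = 1/16399.3636 + 13/5987.6644 = (σ² + n·σ₀²)/(σ₀²σ²) = 219179.3912/(16399.3636·5987.6644); posterior variance σₙ² = σ₀²σ²/(σ² + n·σ₀²) = 16399.3636·5987.6644/219179.3912 = 448.006927.
Posterior SD = √σₙ² = √(16399.3636·5987.6644/219179.3912) = 21.1662.

21.1662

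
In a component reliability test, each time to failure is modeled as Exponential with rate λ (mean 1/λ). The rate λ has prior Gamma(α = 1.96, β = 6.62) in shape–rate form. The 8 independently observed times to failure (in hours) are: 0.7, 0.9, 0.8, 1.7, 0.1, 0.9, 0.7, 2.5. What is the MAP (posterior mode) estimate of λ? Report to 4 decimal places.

With a Gamma(shape α, rate β) prior on the exponential rate λ, the posterior after n observations with total T = Σxᵢ is Gamma(α+n, β+T).
Sum of observations T = 8.3 hours; n = 8.
Posterior: Gamma(1.96+8, 6.62+8.3) = Gamma(9.96, 14.92).
Mode = (α−1)/β = 0.6005.

0.6005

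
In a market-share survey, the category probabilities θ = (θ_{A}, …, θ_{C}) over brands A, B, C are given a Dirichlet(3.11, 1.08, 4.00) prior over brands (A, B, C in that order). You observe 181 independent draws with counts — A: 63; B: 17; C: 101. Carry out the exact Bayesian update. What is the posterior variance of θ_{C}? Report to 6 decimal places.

0.001299

The Dirichlet prior is conjugate to the Multinomial likelihood: each posterior αⱼ = prior αⱼ + observed count nⱼ.
Posterior concentration: (66.11, 18.08, 105.00), total = 189.19.
Var[θ_j] = α_j(Σα−α_j)/((Σα)²(Σα+1)) = 105.00·84.19/(189.19²·190.19) = 0.001299.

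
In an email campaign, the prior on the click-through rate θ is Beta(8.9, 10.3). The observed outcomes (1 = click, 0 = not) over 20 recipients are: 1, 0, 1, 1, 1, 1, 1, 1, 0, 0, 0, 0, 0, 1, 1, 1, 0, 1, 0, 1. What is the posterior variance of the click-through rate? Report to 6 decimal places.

The Beta prior is conjugate to a Binomial/Bernoulli likelihood; the update adds successes to α and failures to β.
Posterior: Beta(α+k, β+n−k) = Beta(8.9+12, 10.3+8) = Beta(20.9, 18.3).
Var = αβ/((α+β)²(α+β+1)) = 20.9·18.3/(39.2²·40.2) = 0.006192.

0.006192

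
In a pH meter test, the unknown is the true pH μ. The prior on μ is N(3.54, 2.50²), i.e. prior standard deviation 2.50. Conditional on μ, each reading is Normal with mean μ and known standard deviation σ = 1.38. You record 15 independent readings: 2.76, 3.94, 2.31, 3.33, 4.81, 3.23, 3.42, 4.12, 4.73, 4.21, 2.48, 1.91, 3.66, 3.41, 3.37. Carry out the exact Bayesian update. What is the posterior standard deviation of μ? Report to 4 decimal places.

For Normal data with known variance σ², a Normal(μ₀, σ₀²) prior on μ is conjugate. Posterior precision = 1/σ₀² + n/σ²; posterior mean is the precision-weighted average of μ₀ and x̄.
σ₀² = 2.50² = 6.25, σ² = 1.38² = 1.9044; σ² + n·σ₀² = 1.9044 + 15·6.25 = 95.6544.
Posterior precision = 1/σ₀² + n/σ² = 1/6.25 + 15/1.9044 = (σ² + n·σ₀²)/(σ₀²σ²) = 95.6544/(6.25·1.9044); posterior variance σₙ² = σ₀²σ²/(σ² + n·σ₀²) = 6.25·1.9044/95.6544 = 0.124432.
Posterior SD = √σₙ² = √(6.25·1.9044/95.6544) = 0.3527.

0.3527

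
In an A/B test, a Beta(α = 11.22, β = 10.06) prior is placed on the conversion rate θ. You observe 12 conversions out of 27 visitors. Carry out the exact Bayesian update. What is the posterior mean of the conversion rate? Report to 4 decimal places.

The Beta prior is conjugate to a Binomial/Bernoulli likelihood; the update adds successes to α and failures to β.
Posterior: Beta(α+k, β+n−k) = Beta(11.22+12, 10.06+15) = Beta(23.22, 25.06).
Posterior mean = α/(α+β) = 23.22/48.28 = 0.4809.

0.4809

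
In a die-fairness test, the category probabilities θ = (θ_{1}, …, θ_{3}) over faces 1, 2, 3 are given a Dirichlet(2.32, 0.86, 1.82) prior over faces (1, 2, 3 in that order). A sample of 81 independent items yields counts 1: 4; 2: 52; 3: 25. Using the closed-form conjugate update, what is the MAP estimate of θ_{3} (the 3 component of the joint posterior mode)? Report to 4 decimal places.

0.3111

The Dirichlet prior is conjugate to the Multinomial likelihood: each posterior αⱼ = prior αⱼ + observed count nⱼ.
Posterior concentration: (6.32, 52.86, 26.82), total = 86.00.
Joint mode component: (α_{3}−1)/(Σα−K) = 25.82/83.00 = 0.3111.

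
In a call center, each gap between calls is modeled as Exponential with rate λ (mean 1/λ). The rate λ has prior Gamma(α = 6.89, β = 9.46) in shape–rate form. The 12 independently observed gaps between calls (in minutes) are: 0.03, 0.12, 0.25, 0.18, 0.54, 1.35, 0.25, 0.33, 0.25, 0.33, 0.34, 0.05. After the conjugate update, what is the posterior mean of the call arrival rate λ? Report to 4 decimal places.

With a Gamma(shape α, rate β) prior on the exponential rate λ, the posterior after n observations with total T = Σxᵢ is Gamma(α+n, β+T).
Sum of observations T = 4.02 minutes; n = 12.
Posterior: Gamma(6.89+12, 9.46+4.02) = Gamma(18.89, 13.48).
Posterior mean of λ = α/β = 18.89/13.48 = 1.4013.

1.4013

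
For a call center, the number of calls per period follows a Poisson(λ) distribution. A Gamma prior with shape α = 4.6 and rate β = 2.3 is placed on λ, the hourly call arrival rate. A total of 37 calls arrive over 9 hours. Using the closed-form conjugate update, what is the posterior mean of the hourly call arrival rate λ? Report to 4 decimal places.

3.6814

With a Gamma(shape α, rate β) prior, the Poisson likelihood is conjugate: the posterior is Gamma(α + ΣXᵢ, β + n).
Posterior: Gamma(α+S, β+n) = Gamma(4.6+37, 2.3+9) = Gamma(41.6, 11.3).
Posterior mean = α/β = 41.6/11.3 = 3.6814.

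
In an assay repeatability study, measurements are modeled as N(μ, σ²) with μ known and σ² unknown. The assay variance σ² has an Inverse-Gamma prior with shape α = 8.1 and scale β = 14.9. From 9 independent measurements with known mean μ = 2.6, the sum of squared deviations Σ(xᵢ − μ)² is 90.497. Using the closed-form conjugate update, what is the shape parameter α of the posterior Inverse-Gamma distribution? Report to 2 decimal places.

12.60

With known mean μ and an Inverse-Gamma(α, β) prior on σ², the Normal likelihood is conjugate: posterior is Inv-Gamma(α + n/2, β + Σ(xᵢ−μ)²/2).
Posterior: Inv-Gamma(8.1 + 9/2, 14.9 + 90.497/2) = Inv-Gamma(12.60, 60.1485).
Posterior α = 12.60.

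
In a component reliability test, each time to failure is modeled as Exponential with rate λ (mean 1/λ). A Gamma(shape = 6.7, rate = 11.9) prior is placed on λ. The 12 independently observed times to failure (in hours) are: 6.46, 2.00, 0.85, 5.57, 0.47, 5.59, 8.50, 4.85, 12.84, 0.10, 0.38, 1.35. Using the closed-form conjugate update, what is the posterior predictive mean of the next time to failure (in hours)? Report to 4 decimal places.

With a Gamma(shape α, rate β) prior on the exponential rate λ, the posterior after n observations with total T = Σxᵢ is Gamma(α+n, β+T).
Sum of observations T = 48.96 hours; n = 12.
Posterior: Gamma(6.7+12, 11.9+48.96) = Gamma(18.7, 60.86).
The predictive distribution for the next observation is Lomax; its mean is β/(α−1) = 60.86/17.7 = 3.4384.

3.4384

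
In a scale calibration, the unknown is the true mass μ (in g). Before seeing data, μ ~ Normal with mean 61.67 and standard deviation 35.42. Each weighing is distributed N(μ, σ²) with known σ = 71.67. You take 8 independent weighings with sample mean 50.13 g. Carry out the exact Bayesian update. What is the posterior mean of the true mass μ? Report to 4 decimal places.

For Normal data with known variance σ², a Normal(μ₀, σ₀²) prior on μ is conjugate. Posterior precision = 1/σ₀² + n/σ²; posterior mean is the precision-weighted average of μ₀ and x̄.
n·x̄ = 8·50.13 = 401.04.
σ₀² = 35.42² = 1254.5764, σ² = 71.67² = 5136.5889; σ² + n·σ₀² = 5136.5889 + 8·1254.5764 = 15173.2001.
Posterior mean = (μ₀/σ₀² + n·x̄/σ²)/(1/σ₀² + n/σ²) = (σ²·μ₀ + σ₀²·n·x̄)/(σ² + n·σ₀²) = (5136.5889·61.67 + 1254.5764·401.04)/15173.2001 = 819908.756919/15173.2001 = 54.0366.

54.0366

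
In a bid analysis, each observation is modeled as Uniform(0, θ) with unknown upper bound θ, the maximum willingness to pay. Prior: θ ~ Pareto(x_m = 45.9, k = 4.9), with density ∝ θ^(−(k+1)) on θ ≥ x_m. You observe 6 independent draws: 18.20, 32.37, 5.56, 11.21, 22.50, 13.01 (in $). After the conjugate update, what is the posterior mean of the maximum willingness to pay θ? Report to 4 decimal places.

50.5364

A Pareto(scale x_m, shape k) prior on the upper bound θ of Uniform(0, θ) is conjugate: posterior is Pareto(max(x_m, max xᵢ), k + n).
Sample maximum = 32.37; prior scale x_m = 45.9 → posterior scale = max = 45.90.
Posterior shape = 4.9 + 6 = 10.9.
E[θ|data] = k·x_m/(k−1) = 10.9·45.90/9.9 = 50.5364.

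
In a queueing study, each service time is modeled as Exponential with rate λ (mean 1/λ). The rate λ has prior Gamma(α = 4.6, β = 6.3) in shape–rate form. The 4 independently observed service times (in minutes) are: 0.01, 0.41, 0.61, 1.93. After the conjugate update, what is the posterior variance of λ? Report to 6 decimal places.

With a Gamma(shape α, rate β) prior on the exponential rate λ, the posterior after n observations with total T = Σxᵢ is Gamma(α+n, β+T).
Sum of observations T = 2.96 minutes; n = 4.
Posterior: Gamma(4.6+4, 6.3+2.96) = Gamma(8.6, 9.26).
Var = α/β² = 0.100294.

0.100294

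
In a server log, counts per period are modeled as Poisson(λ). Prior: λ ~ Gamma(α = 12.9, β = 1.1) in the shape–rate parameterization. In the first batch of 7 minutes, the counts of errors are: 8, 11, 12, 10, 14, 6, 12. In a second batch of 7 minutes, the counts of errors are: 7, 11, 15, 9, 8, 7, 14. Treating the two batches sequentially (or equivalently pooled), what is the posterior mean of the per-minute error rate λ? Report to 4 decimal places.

10.3907

With a Gamma(shape α, rate β) prior, the Poisson likelihood is conjugate: the posterior is Gamma(α + ΣXᵢ, β + n).
Batch 1: sum of counts S = 73 over n = 7 minutes.
After batch 1: Gamma(α+S, β+n) = Gamma(12.9+73, 1.1+7) = Gamma(85.9, 8.1).
Batch 2: sum of counts S = 71 over n = 7 minutes.
After batch 2: Gamma(α+S, β+n) = Gamma(85.9+71, 8.1+7) = Gamma(156.9, 15.1).
Posterior mean = α/β = 156.9/15.1 = 10.3907.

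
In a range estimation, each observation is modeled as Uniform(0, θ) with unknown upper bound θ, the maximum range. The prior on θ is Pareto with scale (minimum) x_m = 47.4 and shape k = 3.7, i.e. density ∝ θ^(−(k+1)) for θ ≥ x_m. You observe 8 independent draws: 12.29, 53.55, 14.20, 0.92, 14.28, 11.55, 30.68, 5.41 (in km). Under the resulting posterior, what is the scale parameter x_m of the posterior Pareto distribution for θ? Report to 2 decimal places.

A Pareto(scale x_m, shape k) prior on the upper bound θ of Uniform(0, θ) is conjugate: posterior is Pareto(max(x_m, max xᵢ), k + n).
Sample maximum = 53.55; prior scale x_m = 47.4 → posterior scale = max = 53.55.
Posterior shape = 3.7 + 8 = 11.7.
Posterior scale x_m = 53.55.

53.55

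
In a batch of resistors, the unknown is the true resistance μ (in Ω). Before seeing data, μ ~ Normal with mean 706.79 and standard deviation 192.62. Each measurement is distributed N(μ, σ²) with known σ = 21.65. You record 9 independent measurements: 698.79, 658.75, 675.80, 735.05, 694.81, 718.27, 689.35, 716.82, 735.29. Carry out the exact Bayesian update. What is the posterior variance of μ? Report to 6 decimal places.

For Normal data with known variance σ², a Normal(μ₀, σ₀²) prior on μ is conjugate. Posterior precision = 1/σ₀² + n/σ²; posterior mean is the precision-weighted average of μ₀ and x̄.
σ₀² = 192.62² = 37102.4644, σ² = 21.65² = 468.7225; σ² + n·σ₀² = 468.7225 + 9·37102.4644 = 334390.9021.
Posterior precision = 1/σ₀² + n/σ² = 1/37102.4644 + 9/468.7225 = (σ² + n·σ₀²)/(σ₀²σ²) = 334390.9021/(37102.4644·468.7225); posterior variance σₙ² = σ₀²σ²/(σ² + n·σ₀²) = 37102.4644·468.7225/334390.9021 = 52.007276.

52.007276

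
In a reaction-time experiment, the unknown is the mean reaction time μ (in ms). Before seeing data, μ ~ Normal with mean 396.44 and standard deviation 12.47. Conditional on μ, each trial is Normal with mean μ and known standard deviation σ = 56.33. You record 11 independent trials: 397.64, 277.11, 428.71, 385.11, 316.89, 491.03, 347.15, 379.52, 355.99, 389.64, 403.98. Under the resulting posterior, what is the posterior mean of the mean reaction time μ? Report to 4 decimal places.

390.4516

For Normal data with known variance σ², a Normal(μ₀, σ₀²) prior on μ is conjugate. Posterior precision = 1/σ₀² + n/σ²; posterior mean is the precision-weighted average of μ₀ and x̄.
Σxᵢ = 397.64 + 277.11 + 428.71 + 385.11 + 316.89 + 491.03 + 347.15 + 379.52 + 355.99 + 389.64 + 403.98 = 4172.77, so n·x̄ = 4172.77.
σ₀² = 12.47² = 155.5009, σ² = 56.33² = 3173.0689; σ² + n·σ₀² = 3173.0689 + 11·155.5009 = 4883.5788.
Posterior mean = (μ₀/σ₀² + n·x̄/σ²)/(1/σ₀² + n/σ²) = (σ²·μ₀ + σ₀²·n·x̄)/(σ² + n·σ₀²) = (3173.0689·396.44 + 155.5009·4172.77)/4883.5788 = 1906800.925209/4883.5788 = 390.4516.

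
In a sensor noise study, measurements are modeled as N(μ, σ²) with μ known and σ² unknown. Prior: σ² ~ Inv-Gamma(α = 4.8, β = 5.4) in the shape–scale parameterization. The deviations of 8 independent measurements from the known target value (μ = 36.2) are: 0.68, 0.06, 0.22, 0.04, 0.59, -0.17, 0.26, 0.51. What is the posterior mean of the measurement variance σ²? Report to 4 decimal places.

0.7706

With known mean μ and an Inverse-Gamma(α, β) prior on σ², the Normal likelihood is conjugate: posterior is Inv-Gamma(α + n/2, β + Σ(xᵢ−μ)²/2).
Σ(xᵢ−μ)² = (0.68)² + (0.06)² + (0.22)² + (0.04)² + (0.59)² + (-0.17)² + (0.26)² + (0.51)² = 1.2207.
Posterior: Inv-Gamma(4.8 + 8/2, 5.4 + 1.2207/2) = Inv-Gamma(8.80, 6.01035).
E[σ²|data] = β/(α−1) = 6.01035/7.80 = 0.7706.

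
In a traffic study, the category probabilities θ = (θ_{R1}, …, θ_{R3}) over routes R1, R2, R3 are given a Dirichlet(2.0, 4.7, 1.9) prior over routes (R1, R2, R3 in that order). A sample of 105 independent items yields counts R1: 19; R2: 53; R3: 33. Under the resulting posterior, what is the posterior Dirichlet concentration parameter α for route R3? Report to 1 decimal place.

34.9

The Dirichlet prior is conjugate to the Multinomial likelihood: each posterior αⱼ = prior αⱼ + observed count nⱼ.
Posterior concentration: (21.0, 57.7, 34.9), total = 113.6.
α_{R3} = 1.9 + 33 = 34.9.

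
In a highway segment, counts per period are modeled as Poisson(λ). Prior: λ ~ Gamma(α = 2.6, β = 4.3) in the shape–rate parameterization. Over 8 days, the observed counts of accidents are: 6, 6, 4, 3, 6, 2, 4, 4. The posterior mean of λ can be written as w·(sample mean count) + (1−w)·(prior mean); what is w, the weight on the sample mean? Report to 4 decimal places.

0.6504

With a Gamma(shape α, rate β) prior, the Poisson likelihood is conjugate: the posterior is Gamma(α + ΣXᵢ, β + n).
Posterior mean = (α₀+S)/(β₀+n) = [n/(β₀+n)]·(S/n) + [β₀/(β₀+n)]·(α₀/β₀), so only n and β₀ enter the weight.
Weight on data w = n/(β₀+n) = 8/(4.3+8) = 8/12.3 = 0.6504.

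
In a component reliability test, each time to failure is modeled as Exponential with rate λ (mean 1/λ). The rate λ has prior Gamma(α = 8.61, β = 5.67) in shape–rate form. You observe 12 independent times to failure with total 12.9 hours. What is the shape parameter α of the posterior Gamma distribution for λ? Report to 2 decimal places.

With a Gamma(shape α, rate β) prior on the exponential rate λ, the posterior after n observations with total T = Σxᵢ is Gamma(α+n, β+T).
Posterior: Gamma(8.61+12, 5.67+12.9) = Gamma(20.61, 18.57).
Posterior α = 20.61.

20.61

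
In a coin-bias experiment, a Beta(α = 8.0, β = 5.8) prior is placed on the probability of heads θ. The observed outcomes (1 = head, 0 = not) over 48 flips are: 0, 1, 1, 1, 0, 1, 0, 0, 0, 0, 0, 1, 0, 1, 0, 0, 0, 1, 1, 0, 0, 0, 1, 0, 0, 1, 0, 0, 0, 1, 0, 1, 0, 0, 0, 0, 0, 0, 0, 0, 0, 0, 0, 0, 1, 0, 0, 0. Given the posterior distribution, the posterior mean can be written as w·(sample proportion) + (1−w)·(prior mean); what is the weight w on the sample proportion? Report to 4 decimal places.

0.7767

The Beta prior is conjugate to a Binomial/Bernoulli likelihood; the update adds successes to α and failures to β.
Posterior mean = (α₀+k)/(α₀+β₀+n) = [n/(α₀+β₀+n)]·(k/n) + [(α₀+β₀)/(α₀+β₀+n)]·α₀/(α₀+β₀), so only n and the prior enter the weight.
The weight on the data is w = n/(α₀+β₀+n) = 48/(8.0+5.8+48) = 48/61.8 = 0.7767.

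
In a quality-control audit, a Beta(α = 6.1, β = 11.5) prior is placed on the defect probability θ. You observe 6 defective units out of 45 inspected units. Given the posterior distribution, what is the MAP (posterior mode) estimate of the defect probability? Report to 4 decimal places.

The Beta prior is conjugate to a Binomial/Bernoulli likelihood; the update adds successes to α and failures to β.
Posterior: Beta(α+k, β+n−k) = Beta(6.1+6, 11.5+39) = Beta(12.1, 50.5).
Mode of Beta(a,b) for a,b>1 is (a−1)/(a+b−2) = 11.1/60.6 = 0.1832.

0.1832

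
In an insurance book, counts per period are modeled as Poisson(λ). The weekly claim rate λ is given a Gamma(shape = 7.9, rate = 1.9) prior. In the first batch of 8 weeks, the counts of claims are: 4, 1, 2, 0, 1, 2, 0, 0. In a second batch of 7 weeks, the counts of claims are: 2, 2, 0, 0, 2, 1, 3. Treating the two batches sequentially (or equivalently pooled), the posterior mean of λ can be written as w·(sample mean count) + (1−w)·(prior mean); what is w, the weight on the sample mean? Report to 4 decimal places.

With a Gamma(shape α, rate β) prior, the Poisson likelihood is conjugate: the posterior is Gamma(α + ΣXᵢ, β + n).
Total number of weeks: n = 8 + 7 = 15.
Posterior mean = (α₀+S)/(β₀+n) = [n/(β₀+n)]·(S/n) + [β₀/(β₀+n)]·(α₀/β₀), so only n and β₀ enter the weight.
Weight on data w = n/(β₀+n) = 15/(1.9+15) = 15/16.9 = 0.8876.

0.8876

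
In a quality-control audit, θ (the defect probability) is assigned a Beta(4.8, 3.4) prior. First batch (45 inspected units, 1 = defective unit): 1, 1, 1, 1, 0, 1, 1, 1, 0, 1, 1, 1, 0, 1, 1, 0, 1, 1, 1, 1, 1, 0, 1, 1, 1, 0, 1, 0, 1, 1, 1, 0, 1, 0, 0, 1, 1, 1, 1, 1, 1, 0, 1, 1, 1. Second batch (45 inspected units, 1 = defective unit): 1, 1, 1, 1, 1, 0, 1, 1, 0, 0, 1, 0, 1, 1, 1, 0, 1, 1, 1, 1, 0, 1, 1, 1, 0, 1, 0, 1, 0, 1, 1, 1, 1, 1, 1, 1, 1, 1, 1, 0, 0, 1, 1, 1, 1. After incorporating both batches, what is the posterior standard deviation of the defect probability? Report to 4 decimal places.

The Beta prior is conjugate to a Binomial/Bernoulli likelihood; the update adds successes to α and failures to β.
After batch 1: Beta(4.8+34, 3.4+11) = Beta(38.8, 14.4).
After batch 2: Beta(38.8+34, 14.4+11) = Beta(72.8, 25.4).
Var = αβ/((α+β)²(α+β+1)) = 72.8·25.4/(98.2²·99.2) = 0.00193299; SD = √0.00193299 = 0.0440.

0.0440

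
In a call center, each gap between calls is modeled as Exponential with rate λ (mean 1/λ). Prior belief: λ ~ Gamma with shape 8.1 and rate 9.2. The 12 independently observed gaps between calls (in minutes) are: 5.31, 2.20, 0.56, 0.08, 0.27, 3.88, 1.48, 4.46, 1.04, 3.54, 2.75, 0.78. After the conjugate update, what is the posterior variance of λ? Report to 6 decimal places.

With a Gamma(shape α, rate β) prior on the exponential rate λ, the posterior after n observations with total T = Σxᵢ is Gamma(α+n, β+T).
Sum of observations T = 26.35 minutes; n = 12.
Posterior: Gamma(8.1+12, 9.2+26.35) = Gamma(20.1, 35.55).
Var = α/β² = 0.015904.

0.015904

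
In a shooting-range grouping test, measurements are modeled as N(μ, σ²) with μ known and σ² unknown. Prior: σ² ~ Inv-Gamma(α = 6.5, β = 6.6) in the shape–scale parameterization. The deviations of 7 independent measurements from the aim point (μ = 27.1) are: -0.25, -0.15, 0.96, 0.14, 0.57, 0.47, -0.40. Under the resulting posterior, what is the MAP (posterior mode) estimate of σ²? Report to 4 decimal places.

With known mean μ and an Inverse-Gamma(α, β) prior on σ², the Normal likelihood is conjugate: posterior is Inv-Gamma(α + n/2, β + Σ(xᵢ−μ)²/2).
Σ(xᵢ−μ)² = (-0.25)² + (-0.15)² + (0.96)² + (0.14)² + (0.57)² + (0.47)² + (-0.40)² = 1.7320.
Posterior: Inv-Gamma(6.5 + 7/2, 6.6 + 1.7320/2) = Inv-Gamma(10.00, 7.46600).
Mode = β/(α+1) = 7.46600/11.00 = 0.6787.

0.6787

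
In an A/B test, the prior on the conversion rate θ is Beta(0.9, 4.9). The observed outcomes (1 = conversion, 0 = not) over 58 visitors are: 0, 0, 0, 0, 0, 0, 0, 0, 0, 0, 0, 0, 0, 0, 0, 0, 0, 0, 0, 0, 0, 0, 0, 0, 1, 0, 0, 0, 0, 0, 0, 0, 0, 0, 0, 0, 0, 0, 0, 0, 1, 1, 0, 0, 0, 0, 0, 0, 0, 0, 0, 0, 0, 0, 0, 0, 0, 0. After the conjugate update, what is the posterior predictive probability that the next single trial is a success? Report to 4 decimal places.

The Beta prior is conjugate to a Binomial/Bernoulli likelihood; the update adds successes to α and failures to β.
Posterior: Beta(α+k, β+n−k) = Beta(0.9+3, 4.9+55) = Beta(3.9, 59.9).
For a single future Bernoulli trial, P(success | data) = α/(α+β) = 0.0611.

0.0611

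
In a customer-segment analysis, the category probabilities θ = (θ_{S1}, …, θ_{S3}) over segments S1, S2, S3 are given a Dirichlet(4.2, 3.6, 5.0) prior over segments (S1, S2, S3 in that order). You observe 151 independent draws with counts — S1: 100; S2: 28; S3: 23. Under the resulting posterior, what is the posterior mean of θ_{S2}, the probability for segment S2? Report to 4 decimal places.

0.1929

The Dirichlet prior is conjugate to the Multinomial likelihood: each posterior αⱼ = prior αⱼ + observed count nⱼ.
Posterior concentration: (104.2, 31.6, 28.0), total = 163.8.
E[θ_{S2}|data] = α_{S2}/Σα = 31.6/163.8 = 0.1929.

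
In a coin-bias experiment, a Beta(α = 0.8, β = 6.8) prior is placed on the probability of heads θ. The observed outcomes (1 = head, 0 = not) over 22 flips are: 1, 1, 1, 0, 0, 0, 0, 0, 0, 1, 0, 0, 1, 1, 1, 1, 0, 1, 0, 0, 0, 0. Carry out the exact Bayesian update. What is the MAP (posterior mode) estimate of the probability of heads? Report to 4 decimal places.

0.3188

The Beta prior is conjugate to a Binomial/Bernoulli likelihood; the update adds successes to α and failures to β.
Posterior: Beta(α+k, β+n−k) = Beta(0.8+9, 6.8+13) = Beta(9.8, 19.8).
Mode of Beta(a,b) for a,b>1 is (a−1)/(a+b−2) = 8.8/27.6 = 0.3188.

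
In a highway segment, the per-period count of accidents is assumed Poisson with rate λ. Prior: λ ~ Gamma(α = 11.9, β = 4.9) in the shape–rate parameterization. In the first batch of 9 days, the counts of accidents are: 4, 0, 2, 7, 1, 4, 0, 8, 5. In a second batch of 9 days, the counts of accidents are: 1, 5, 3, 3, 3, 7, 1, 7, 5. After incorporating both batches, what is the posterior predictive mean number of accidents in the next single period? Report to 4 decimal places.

With a Gamma(shape α, rate β) prior, the Poisson likelihood is conjugate: the posterior is Gamma(α + ΣXᵢ, β + n).
Batch 1: sum of counts S = 31 over n = 9 days.
After batch 1: Gamma(α+S, β+n) = Gamma(11.9+31, 4.9+9) = Gamma(42.9, 13.9).
Batch 2: sum of counts S = 35 over n = 9 days.
After batch 2: Gamma(α+S, β+n) = Gamma(42.9+35, 13.9+9) = Gamma(77.9, 22.9).
The predictive distribution for one future period is NegBinom with mean α/β = 3.4017.

3.4017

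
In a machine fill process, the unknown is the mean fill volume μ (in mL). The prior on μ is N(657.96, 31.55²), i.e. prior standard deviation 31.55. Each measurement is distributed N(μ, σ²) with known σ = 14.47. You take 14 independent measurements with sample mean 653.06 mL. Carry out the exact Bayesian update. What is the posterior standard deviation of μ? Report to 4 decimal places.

For Normal data with known variance σ², a Normal(μ₀, σ₀²) prior on μ is conjugate. Posterior precision = 1/σ₀² + n/σ²; posterior mean is the precision-weighted average of μ₀ and x̄.
σ₀² = 31.55² = 995.4025, σ² = 14.47² = 209.3809; σ² + n·σ₀² = 209.3809 + 14·995.4025 = 14145.0159.
Posterior precision = 1/σ₀² + n/σ² = 1/995.4025 + 14/209.3809 = (σ² + n·σ₀²)/(σ₀²σ²) = 14145.0159/(995.4025·209.3809); posterior variance σₙ² = σ₀²σ²/(σ² + n·σ₀²) = 995.4025·209.3809/14145.0159 = 14.734396.
Posterior SD = √σₙ² = √(995.4025·209.3809/14145.0159) = 3.8385.

3.8385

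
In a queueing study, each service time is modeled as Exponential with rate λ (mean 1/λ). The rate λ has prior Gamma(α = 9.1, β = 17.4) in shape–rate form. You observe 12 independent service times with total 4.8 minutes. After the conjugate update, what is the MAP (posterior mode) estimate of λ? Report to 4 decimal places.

With a Gamma(shape α, rate β) prior on the exponential rate λ, the posterior after n observations with total T = Σxᵢ is Gamma(α+n, β+T).
Posterior: Gamma(9.1+12, 17.4+4.8) = Gamma(21.1, 22.2).
Mode = (α−1)/β = 0.9054.

0.9054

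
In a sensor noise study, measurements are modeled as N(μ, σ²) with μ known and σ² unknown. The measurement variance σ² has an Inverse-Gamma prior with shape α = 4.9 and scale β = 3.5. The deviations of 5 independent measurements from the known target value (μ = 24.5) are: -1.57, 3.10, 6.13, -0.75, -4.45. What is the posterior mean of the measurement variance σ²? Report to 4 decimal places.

With known mean μ and an Inverse-Gamma(α, β) prior on σ², the Normal likelihood is conjugate: posterior is Inv-Gamma(α + n/2, β + Σ(xᵢ−μ)²/2).
Σ(xᵢ−μ)² = (-1.57)² + (3.10)² + (6.13)² + (-0.75)² + (-4.45)² = 70.0168.
Posterior: Inv-Gamma(4.9 + 5/2, 3.5 + 70.0168/2) = Inv-Gamma(7.40, 38.50840).
E[σ²|data] = β/(α−1) = 38.50840/6.40 = 6.0169.

6.0169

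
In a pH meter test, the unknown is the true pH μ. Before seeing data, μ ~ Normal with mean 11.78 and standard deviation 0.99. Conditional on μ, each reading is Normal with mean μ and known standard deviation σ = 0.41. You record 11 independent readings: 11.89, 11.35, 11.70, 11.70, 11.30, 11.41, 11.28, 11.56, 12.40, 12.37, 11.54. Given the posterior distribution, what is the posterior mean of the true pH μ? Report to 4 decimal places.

11.6833

For Normal data with known variance σ², a Normal(μ₀, σ₀²) prior on μ is conjugate. Posterior precision = 1/σ₀² + n/σ²; posterior mean is the precision-weighted average of μ₀ and x̄.
Σxᵢ = 11.89 + 11.35 + 11.70 + 11.70 + 11.30 + 11.41 + 11.28 + 11.56 + 12.40 + 12.37 + 11.54 = 128.5, so n·x̄ = 128.5.
σ₀² = 0.99² = 0.9801, σ² = 0.41² = 0.1681; σ² + n·σ₀² = 0.1681 + 11·0.9801 = 10.9492.
Posterior mean = (μ₀/σ₀² + n·x̄/σ²)/(1/σ₀² + n/σ²) = (σ²·μ₀ + σ₀²·n·x̄)/(σ² + n·σ₀²) = (0.1681·11.78 + 0.9801·128.5)/10.9492 = 127.923068/10.9492 = 11.6833.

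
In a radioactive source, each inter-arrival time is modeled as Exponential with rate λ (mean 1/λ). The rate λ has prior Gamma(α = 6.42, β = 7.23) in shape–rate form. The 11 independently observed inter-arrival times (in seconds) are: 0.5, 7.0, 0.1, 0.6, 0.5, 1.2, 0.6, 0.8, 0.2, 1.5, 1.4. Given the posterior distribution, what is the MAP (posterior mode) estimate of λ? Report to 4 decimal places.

With a Gamma(shape α, rate β) prior on the exponential rate λ, the posterior after n observations with total T = Σxᵢ is Gamma(α+n, β+T).
Sum of observations T = 14.4 seconds; n = 11.
Posterior: Gamma(6.42+11, 7.23+14.4) = Gamma(17.42, 21.63).
Mode = (α−1)/β = 0.7591.

0.7591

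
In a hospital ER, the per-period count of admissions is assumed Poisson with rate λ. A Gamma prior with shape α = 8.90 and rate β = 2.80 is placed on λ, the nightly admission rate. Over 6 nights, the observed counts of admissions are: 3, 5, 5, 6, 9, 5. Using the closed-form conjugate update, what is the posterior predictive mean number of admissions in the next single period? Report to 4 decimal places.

With a Gamma(shape α, rate β) prior, the Poisson likelihood is conjugate: the posterior is Gamma(α + ΣXᵢ, β + n).
Sum of counts S = 33 over n = 6 nights.
Posterior: Gamma(α+S, β+n) = Gamma(8.90+33, 2.80+6) = Gamma(41.90, 8.80).
The predictive distribution for one future period is NegBinom with mean α/β = 4.7614.

4.7614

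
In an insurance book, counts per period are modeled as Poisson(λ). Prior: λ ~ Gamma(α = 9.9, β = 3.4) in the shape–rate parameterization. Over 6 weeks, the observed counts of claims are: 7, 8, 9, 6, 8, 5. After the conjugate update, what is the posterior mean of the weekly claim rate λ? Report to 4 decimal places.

5.6277

With a Gamma(shape α, rate β) prior, the Poisson likelihood is conjugate: the posterior is Gamma(α + ΣXᵢ, β + n).
Sum of counts S = 43 over n = 6 weeks.
Posterior: Gamma(α+S, β+n) = Gamma(9.9+43, 3.4+6) = Gamma(52.9, 9.4).
Posterior mean = α/β = 52.9/9.4 = 5.6277.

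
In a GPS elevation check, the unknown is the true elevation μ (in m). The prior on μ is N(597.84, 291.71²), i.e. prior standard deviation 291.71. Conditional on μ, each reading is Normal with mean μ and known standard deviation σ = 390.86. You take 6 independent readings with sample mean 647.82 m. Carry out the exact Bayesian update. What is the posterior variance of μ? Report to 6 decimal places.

For Normal data with known variance σ², a Normal(μ₀, σ₀²) prior on μ is conjugate. Posterior precision = 1/σ₀² + n/σ²; posterior mean is the precision-weighted average of μ₀ and x̄.
σ₀² = 291.71² = 85094.7241, σ² = 390.86² = 152771.5396; σ² + n·σ₀² = 152771.5396 + 6·85094.7241 = 663339.8842.
Posterior precision = 1/σ₀² + n/σ² = 1/85094.7241 + 6/152771.5396 = (σ² + n·σ₀²)/(σ₀²σ²) = 663339.8842/(85094.7241·152771.5396); posterior variance σₙ² = σ₀²σ²/(σ² + n·σ₀²) = 85094.7241·152771.5396/663339.8842 = 19597.874818.

19597.874818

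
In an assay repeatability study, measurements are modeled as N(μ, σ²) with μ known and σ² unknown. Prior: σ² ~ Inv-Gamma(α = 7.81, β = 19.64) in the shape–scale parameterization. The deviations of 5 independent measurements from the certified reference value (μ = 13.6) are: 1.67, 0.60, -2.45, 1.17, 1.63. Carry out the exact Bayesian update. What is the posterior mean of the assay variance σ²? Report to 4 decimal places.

With known mean μ and an Inverse-Gamma(α, β) prior on σ², the Normal likelihood is conjugate: posterior is Inv-Gamma(α + n/2, β + Σ(xᵢ−μ)²/2).
Σ(xᵢ−μ)² = (1.67)² + (0.60)² + (-2.45)² + (1.17)² + (1.63)² = 13.1772.
Posterior: Inv-Gamma(7.81 + 5/2, 19.64 + 13.1772/2) = Inv-Gamma(10.31, 26.22860).
E[σ²|data] = β/(α−1) = 26.22860/9.31 = 2.8173.

2.8173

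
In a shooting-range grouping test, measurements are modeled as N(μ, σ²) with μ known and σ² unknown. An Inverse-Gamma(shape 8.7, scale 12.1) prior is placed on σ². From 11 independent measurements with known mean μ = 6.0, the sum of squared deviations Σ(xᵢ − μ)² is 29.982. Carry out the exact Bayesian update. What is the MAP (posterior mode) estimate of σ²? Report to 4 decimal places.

With known mean μ and an Inverse-Gamma(α, β) prior on σ², the Normal likelihood is conjugate: posterior is Inv-Gamma(α + n/2, β + Σ(xᵢ−μ)²/2).
Posterior: Inv-Gamma(8.7 + 11/2, 12.1 + 29.982/2) = Inv-Gamma(14.20, 27.0910).
Mode = β/(α+1) = 27.0910/15.20 = 1.7823.

1.7823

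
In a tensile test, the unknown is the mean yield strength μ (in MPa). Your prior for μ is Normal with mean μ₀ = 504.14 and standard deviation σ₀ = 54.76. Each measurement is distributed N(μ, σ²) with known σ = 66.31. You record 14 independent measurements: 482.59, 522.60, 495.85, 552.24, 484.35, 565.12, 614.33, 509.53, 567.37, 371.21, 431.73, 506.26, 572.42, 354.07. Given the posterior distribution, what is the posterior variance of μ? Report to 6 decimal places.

284.296056

For Normal data with known variance σ², a Normal(μ₀, σ₀²) prior on μ is conjugate. Posterior precision = 1/σ₀² + n/σ²; posterior mean is the precision-weighted average of μ₀ and x̄.
σ₀² = 54.76² = 2998.6576, σ² = 66.31² = 4397.0161; σ² + n·σ₀² = 4397.0161 + 14·2998.6576 = 46378.2225.
Posterior precision = 1/σ₀² + n/σ² = 1/2998.6576 + 14/4397.0161 = (σ² + n·σ₀²)/(σ₀²σ²) = 46378.2225/(2998.6576·4397.0161); posterior variance σₙ² = σ₀²σ²/(σ² + n·σ₀²) = 2998.6576·4397.0161/46378.2225 = 284.296056.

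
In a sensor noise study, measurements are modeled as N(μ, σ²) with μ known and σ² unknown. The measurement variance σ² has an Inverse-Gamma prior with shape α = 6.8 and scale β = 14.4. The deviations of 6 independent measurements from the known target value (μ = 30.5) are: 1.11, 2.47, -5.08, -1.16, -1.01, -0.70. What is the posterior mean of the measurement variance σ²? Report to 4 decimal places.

3.6815

With known mean μ and an Inverse-Gamma(α, β) prior on σ², the Normal likelihood is conjugate: posterior is Inv-Gamma(α + n/2, β + Σ(xᵢ−μ)²/2).
Σ(xᵢ−μ)² = (1.11)² + (2.47)² + (-5.08)² + (-1.16)² + (-1.01)² + (-0.70)² = 35.9951.
Posterior: Inv-Gamma(6.8 + 6/2, 14.4 + 35.9951/2) = Inv-Gamma(9.80, 32.39755).
E[σ²|data] = β/(α−1) = 32.39755/8.80 = 3.6815.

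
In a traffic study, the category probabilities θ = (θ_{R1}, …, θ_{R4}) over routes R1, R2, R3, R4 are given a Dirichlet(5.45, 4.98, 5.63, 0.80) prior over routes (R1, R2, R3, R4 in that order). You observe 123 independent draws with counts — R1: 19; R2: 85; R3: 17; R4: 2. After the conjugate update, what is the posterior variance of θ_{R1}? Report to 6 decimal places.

The Dirichlet prior is conjugate to the Multinomial likelihood: each posterior αⱼ = prior αⱼ + observed count nⱼ.
Posterior concentration: (24.45, 89.98, 22.63, 2.80), total = 139.86.
Var[θ_j] = α_j(Σα−α_j)/((Σα)²(Σα+1)) = 24.45·115.41/(139.86²·140.86) = 0.001024.

0.001024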